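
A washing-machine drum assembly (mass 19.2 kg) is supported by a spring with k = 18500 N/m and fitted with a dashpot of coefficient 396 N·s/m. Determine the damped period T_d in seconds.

ω_n = √(k/m) = √(18500/19.2) = 31.04 rad/s.
Critical damping c_c = 2√(k·m) = 2√(18500 × 19.2) = 1192 N·s/m, so ζ = c/c_c = 396/1192 = 0.3322.
ω_d = ω_n√(1 − ζ²) = 31.04 × √(1 − 0.110) = 29.28 rad/s.
T_d = 2π/ω_d = 0.2146 s.

0.215 s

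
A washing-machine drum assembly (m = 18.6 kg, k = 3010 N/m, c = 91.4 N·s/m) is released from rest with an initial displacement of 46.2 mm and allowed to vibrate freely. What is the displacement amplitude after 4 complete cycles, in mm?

ζ = c/(2√(km)) = 91.4/(2√(3010 × 18.6)) = 91.4/473.2 = 0.1931.
Logarithmic decrement δ = 2πζ/√(1 − ζ²) = 2π × 0.1931/√(1 − 0.0373) = 1.237.
After n cycles, x_n/x₀ = e^(−nδ), so x_4 = 46.2 × e^(−4 × 1.237) = 46.2 × 0.007102 = 0.3281 mm.

0.328 mm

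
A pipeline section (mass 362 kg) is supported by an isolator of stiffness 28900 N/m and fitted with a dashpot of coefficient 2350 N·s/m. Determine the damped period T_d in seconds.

0.755 s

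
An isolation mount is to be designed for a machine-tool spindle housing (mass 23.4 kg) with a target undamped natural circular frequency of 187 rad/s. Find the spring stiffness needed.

k = m·ω_n² = 23.4 × 187.0² = 23.4 × 34970 = 818300 N/m.

818000 N/m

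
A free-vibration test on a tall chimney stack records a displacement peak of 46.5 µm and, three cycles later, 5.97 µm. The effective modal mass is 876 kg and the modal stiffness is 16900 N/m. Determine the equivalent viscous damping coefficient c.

833 N·s/m

Logarithmic decrement δ = (1/n)·ln(x₀/x_n) = (1/3)·ln(46.5/5.97) = (1/3)·ln(7.789) = 0.6842.
ζ = δ/√(4π² + δ²) = 0.6842/√(39.48 + 0.468) = 0.6842/6.320 = 0.1083.
c = ζ · 2√(km) = 0.1083 × 2√(16900 × 876) = 0.1083 × 7695 = 833.1 N·s/m.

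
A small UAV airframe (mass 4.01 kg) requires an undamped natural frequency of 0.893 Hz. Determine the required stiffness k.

ω_n = 2πf_n = 2π × 0.893 = 5.611 rad/s.
k = m·ω_n² = 4.01 × 5.611² = 4.01 × 31.48 = 126.2 N/m.

126 N/m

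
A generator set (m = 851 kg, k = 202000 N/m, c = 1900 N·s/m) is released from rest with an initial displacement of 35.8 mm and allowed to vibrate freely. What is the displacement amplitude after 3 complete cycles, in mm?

ζ = c/(2√(km)) = 1900/(2√(202000 × 851)) = 1900/26220 = 0.07246.
Logarithmic decrement δ = 2πζ/√(1 − ζ²) = 2π × 0.07246/√(1 − 0.00525) = 0.4565.
After n cycles, x_n/x₀ = e^(−nδ), so x_3 = 35.8 × e^(−3 × 0.4565) = 35.8 × 0.2543 = 9.103 mm.

9.10 mm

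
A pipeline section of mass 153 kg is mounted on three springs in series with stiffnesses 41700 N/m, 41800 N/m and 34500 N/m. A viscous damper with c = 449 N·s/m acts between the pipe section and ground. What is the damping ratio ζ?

Series springs: 1/k_eq = 1/41700 + 1/41800 + 1/34500 = 7.689×10^-5, so k_eq = 13010 N/m.
ω_n = √(k_eq/m) = √(13010/153) = 9.220 rad/s.
Critical damping c_c = 2√(k_eq·m) = 2√(13010 × 153) = 2821 N·s/m, so ζ = c/c_c = 449/2821 = 0.1591.

0.159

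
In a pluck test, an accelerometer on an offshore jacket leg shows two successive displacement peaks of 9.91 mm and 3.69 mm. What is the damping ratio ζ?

Logarithmic decrement δ = (1/n)·ln(x₀/x_n) = (1/1)·ln(9.91/3.69) = (1/1)·ln(2.686) = 0.9879.
ζ = δ/√(4π² + δ²) = 0.9879/√(39.48 + 0.976) = 0.9879/6.360 = 0.1553.

0.155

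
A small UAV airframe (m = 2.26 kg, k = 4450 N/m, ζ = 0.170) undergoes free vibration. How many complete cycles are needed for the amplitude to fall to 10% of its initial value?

3 cycles

Logarithmic decrement δ = 2πζ/√(1 − ζ²) = 2π × 0.1700/√(1 − 0.0289) = 1.084.
x_n/x₀ = e^(−nδ) ≤ 0.1; take ln: n ≥ ln(1/0.1)/δ = 2.303/1.084 = 2.124.
So 3 complete cycles are required.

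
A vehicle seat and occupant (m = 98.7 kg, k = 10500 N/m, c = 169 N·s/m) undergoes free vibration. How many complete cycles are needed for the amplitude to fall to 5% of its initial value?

6 cycles

ζ = c/(2√(km)) = 169/(2√(10500 × 98.7)) = 169/2036 = 0.08300.
Logarithmic decrement δ = 2πζ/√(1 − ζ²) = 2π × 0.08300/√(1 − 0.00689) = 0.5233.
x_n/x₀ = e^(−nδ) ≤ 0.05; take ln: n ≥ ln(1/0.05)/δ = 2.996/0.5233 = 5.724.
So 6 complete cycles are required.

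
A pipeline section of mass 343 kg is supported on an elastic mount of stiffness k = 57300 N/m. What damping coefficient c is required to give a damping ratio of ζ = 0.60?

c_c = 2√(k·m) = 2√(57300 × 343) = 8867 N·s/m.
c = ζ·c_c = 0.60 × 8867 = 5320 N·s/m.

5320 N·s/m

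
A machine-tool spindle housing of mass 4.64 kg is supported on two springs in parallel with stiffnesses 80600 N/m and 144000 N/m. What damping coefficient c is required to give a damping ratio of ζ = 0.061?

Parallel springs add: k_eq = 80600 + 144000 = 224600 N/m.
c_c = 2√(k_eq·m) = 2√(224600 × 4.64) = 2042 N·s/m.
c = ζ·c_c = 0.061 × 2042 = 124.5 N·s/m.

125 N·s/m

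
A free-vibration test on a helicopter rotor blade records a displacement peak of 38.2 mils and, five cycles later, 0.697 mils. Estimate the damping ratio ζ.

Logarithmic decrement δ = (1/n)·ln(x₀/x_n) = (1/5)·ln(38.2/0.697) = (1/5)·ln(54.81) = 0.8008.
ζ = δ/√(4π² + δ²) = 0.8008/√(39.48 + 0.641) = 0.8008/6.334 = 0.1264.

0.126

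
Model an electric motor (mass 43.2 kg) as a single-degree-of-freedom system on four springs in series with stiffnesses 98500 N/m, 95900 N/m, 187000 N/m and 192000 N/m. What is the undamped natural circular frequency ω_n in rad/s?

Series springs: 1/k_eq = 1/98500 + 1/95900 + 1/187000 + 1/192000 = 3.114×10^-5, so k_eq = 32120 N/m.
ω_n = √(k_eq/m) = √(32120/43.2) = √743.5 = 27.27 rad/s.

27.3 rad/s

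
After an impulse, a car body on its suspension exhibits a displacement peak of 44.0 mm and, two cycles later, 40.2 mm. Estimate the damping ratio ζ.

0.00719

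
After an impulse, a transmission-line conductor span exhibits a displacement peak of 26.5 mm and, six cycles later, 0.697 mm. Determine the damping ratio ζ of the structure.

0.0961

Logarithmic decrement δ = (1/n)·ln(x₀/x_n) = (1/6)·ln(26.5/0.697) = (1/6)·ln(38.02) = 0.6064.
ζ = δ/√(4π² + δ²) = 0.6064/√(39.48 + 0.368) = 0.6064/6.312 = 0.09606.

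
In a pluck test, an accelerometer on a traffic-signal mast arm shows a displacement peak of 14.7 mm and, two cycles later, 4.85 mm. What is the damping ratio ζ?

Logarithmic decrement δ = (1/n)·ln(x₀/x_n) = (1/2)·ln(14.7/4.85) = (1/2)·ln(3.031) = 0.5544.
ζ = δ/√(4π² + δ²) = 0.5544/√(39.48 + 0.307) = 0.5544/6.308 = 0.08790.

0.0879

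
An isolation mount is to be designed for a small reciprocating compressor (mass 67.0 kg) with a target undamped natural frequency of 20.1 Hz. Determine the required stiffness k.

ω_n = 2πf_n = 2π × 20.1 = 126.3 rad/s.
k = m·ω_n² = 67.0 × 126.3² = 67.0 × 15950 = 1069000 N/m.

1070000 N/m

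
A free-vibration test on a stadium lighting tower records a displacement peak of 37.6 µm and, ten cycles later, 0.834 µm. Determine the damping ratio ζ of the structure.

Logarithmic decrement δ = (1/n)·ln(x₀/x_n) = (1/10)·ln(37.6/0.834) = (1/10)·ln(45.08) = 0.3809.
ζ = δ/√(4π² + δ²) = 0.3809/√(39.48 + 0.145) = 0.3809/6.295 = 0.06050.

0.0605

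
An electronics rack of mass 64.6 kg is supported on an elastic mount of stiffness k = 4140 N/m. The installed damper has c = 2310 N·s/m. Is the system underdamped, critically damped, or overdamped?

overdamped

c_c = 2√(k·m) = 1034 N·s/m; ζ = c/c_c = 2310/1034 = 2.23.
Since ζ > 1 the system is overdamped.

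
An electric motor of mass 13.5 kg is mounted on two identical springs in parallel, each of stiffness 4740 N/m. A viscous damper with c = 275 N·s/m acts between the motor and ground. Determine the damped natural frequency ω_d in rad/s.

Parallel springs add: k_eq = 2 × 4740 = 9480 N/m.
ω_n = √(k_eq/m) = √(9480/13.5) = 26.50 rad/s.
Critical damping c_c = 2√(k_eq·m) = 2√(9480 × 13.5) = 715.5 N·s/m, so ζ = c/c_c = 275/715.5 = 0.3844.
ω_d = ω_n√(1 − ζ²) = 26.50 × √(1 − 0.148) = 24.46 rad/s.

24.5 rad/s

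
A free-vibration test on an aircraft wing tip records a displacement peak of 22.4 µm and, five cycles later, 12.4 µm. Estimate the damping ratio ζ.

Logarithmic decrement δ = (1/n)·ln(x₀/x_n) = (1/5)·ln(22.4/12.4) = (1/5)·ln(1.806) = 0.1183.
ζ = δ/√(4π² + δ²) = 0.1183/√(39.48 + 0.0140) = 0.1183/6.284 = 0.01882.

0.0188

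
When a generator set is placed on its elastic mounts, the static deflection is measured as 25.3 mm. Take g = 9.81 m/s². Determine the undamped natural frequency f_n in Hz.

ω_n = √(g/δ_st) = √(9.81/0.0253) = √387.7 = 19.69 rad/s.
f_n = ω_n/(2π) = 19.69/6.283 = 3.134 Hz.

3.13 Hz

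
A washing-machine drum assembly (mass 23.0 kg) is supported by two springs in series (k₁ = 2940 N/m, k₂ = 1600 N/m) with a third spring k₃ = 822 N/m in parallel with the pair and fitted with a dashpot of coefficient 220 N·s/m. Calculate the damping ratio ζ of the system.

0.532

Series pair: k_s = k₁k₂/(k₁+k₂) = (2940)(1600)/(2940 + 1600) = 1036 N/m. In parallel with k₃: k_eq = 1036 + 822 = 1858 N/m.
ω_n = √(k_eq/m) = √(1858/23.0) = 8.988 rad/s.
Critical damping c_c = 2√(k_eq·m) = 2√(1858 × 23.0) = 413.5 N·s/m, so ζ = c/c_c = 220/413.5 = 0.5321.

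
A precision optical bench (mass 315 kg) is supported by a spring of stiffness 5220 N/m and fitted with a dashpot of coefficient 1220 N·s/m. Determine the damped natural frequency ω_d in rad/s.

ω_n = √(k/m) = √(5220/315) = 4.071 rad/s.
Critical damping c_c = 2√(k·m) = 2√(5220 × 315) = 2565 N·s/m, so ζ = c/c_c = 1220/2565 = 0.4757.
ω_d = ω_n√(1 − ζ²) = 4.071 × √(1 − 0.226) = 3.581 rad/s.

3.58 rad/s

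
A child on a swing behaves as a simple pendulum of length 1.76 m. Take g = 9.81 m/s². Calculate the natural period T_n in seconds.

For a simple pendulum ω_n = √(g/L) = √(9.81/1.76) = √5.574 = 2.361 rad/s.
T_n = 2π/ω_n = 6.283/2.361 = 2.661 s.

2.66 s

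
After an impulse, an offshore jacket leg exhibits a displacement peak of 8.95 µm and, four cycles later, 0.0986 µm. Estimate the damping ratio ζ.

Logarithmic decrement δ = (1/n)·ln(x₀/x_n) = (1/4)·ln(8.95/0.0986) = (1/4)·ln(90.77) = 1.127.
ζ = δ/√(4π² + δ²) = 1.127/√(39.48 + 1.27) = 1.127/6.383 = 0.1766.

0.177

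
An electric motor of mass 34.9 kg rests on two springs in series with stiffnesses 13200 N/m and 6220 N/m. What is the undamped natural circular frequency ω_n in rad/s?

11.0 rad/s

Series springs: 1/k_eq = 1/13200 + 1/6220 = 0.0002365, so k_eq = 4228 N/m.
ω_n = √(k_eq/m) = √(4228/34.9) = √121.1 = 11.01 rad/s.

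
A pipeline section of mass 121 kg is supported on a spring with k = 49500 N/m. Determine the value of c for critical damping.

c_c = 2√(k·m) = 2√(49500 × 121) = 2 × 2447 = 4895 N·s/m.

4890 N·s/m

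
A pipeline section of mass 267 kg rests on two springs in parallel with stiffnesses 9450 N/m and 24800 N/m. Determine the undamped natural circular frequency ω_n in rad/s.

Parallel springs add: k_eq = 9450 + 24800 = 34250 N/m.
ω_n = √(k_eq/m) = √(34250/267) = √128.3 = 11.33 rad/s.

11.3 rad/s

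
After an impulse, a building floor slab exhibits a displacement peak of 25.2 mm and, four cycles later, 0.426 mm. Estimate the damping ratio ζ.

Logarithmic decrement δ = (1/n)·ln(x₀/x_n) = (1/4)·ln(25.2/0.426) = (1/4)·ln(59.15) = 1.020.
ζ = δ/√(4π² + δ²) = 1.020/√(39.48 + 1.04) = 1.020/6.365 = 0.1602.

0.160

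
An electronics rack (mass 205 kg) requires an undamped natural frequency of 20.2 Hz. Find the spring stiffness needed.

ω_n = 2πf_n = 2π × 20.2 = 126.9 rad/s.
k = m·ω_n² = 205 × 126.9² = 205 × 16110 = 3302000 N/m.

3300000 N/m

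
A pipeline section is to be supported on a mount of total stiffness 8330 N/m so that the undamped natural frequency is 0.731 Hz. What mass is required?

395 kg

ω_n = 2πf_n = 2π × 0.731 = 4.593 rad/s.
m = k/ω_n² = 8330/4.593² = 8330/21.10 = 394.9 kg.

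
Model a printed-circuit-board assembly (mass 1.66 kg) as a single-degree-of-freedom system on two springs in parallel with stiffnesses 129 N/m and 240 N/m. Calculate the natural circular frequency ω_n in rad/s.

Parallel springs add: k_eq = 129 + 240 = 369.0 N/m.
ω_n = √(k_eq/m) = √(369.0/1.66) = √222.3 = 14.91 rad/s.

14.9 rad/s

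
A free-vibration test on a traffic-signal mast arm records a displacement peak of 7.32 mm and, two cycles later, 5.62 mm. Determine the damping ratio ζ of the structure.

Logarithmic decrement δ = (1/n)·ln(x₀/x_n) = (1/2)·ln(7.32/5.62) = (1/2)·ln(1.302) = 0.1321.
ζ = δ/√(4π² + δ²) = 0.1321/√(39.48 + 0.0175) = 0.1321/6.285 = 0.02103.

0.0210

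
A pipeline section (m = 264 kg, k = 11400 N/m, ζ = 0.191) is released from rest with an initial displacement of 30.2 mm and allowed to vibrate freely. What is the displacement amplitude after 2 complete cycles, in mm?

Logarithmic decrement δ = 2πζ/√(1 − ζ²) = 2π × 0.1910/√(1 − 0.0365) = 1.223.
After n cycles, x_n/x₀ = e^(−nδ), so x_2 = 30.2 × e^(−2 × 1.223) = 30.2 × 0.08671 = 2.619 mm.

2.62 mm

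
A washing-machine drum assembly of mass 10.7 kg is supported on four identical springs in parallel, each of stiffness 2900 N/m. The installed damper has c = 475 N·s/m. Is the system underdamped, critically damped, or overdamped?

Parallel springs add: k_eq = 4 × 2900 = 11600 N/m.
c_c = 2√(k_eq·m) = 704.6 N·s/m; ζ = c/c_c = 475/704.6 = 0.674.
Since ζ < 1 the system is underdamped.

underdamped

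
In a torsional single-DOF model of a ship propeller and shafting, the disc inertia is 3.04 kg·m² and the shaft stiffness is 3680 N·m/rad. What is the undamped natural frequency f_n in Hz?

ω_n = √(k_t/J) = √(3680/3.04) = √1211 = 34.79 rad/s.
f_n = ω_n/(2π) = 34.79/6.283 = 5.537 Hz.

5.54 Hz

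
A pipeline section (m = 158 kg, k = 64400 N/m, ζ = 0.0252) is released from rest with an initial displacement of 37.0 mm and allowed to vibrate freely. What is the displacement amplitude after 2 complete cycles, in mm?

27.0 mm

Logarithmic decrement δ = 2πζ/√(1 − ζ²) = 2π × 0.02520/√(1 − 0.000635) = 0.1584.
After n cycles, x_n/x₀ = e^(−nδ), so x_2 = 37.0 × e^(−2 × 0.1584) = 37.0 × 0.7285 = 26.95 mm.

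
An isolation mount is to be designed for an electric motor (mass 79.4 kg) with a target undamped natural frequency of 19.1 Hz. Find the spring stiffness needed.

1140000 N/m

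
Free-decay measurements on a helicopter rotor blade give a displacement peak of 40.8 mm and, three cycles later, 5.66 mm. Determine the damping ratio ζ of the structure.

Logarithmic decrement δ = (1/n)·ln(x₀/x_n) = (1/3)·ln(40.8/5.66) = (1/3)·ln(7.208) = 0.6584.
ζ = δ/√(4π² + δ²) = 0.6584/√(39.48 + 0.434) = 0.6584/6.318 = 0.1042.

0.104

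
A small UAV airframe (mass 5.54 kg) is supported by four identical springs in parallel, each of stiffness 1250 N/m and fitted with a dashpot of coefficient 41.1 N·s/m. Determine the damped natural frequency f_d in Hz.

Parallel springs add: k_eq = 4 × 1250 = 5000 N/m.
ω_n = √(k_eq/m) = √(5000/5.54) = 30.04 rad/s.
Critical damping c_c = 2√(k_eq·m) = 2√(5000 × 5.54) = 332.9 N·s/m, so ζ = c/c_c = 41.1/332.9 = 0.1235.
ω_d = ω_n√(1 − ζ²) = 30.04 × √(1 − 0.0152) = 29.81 rad/s.
f_d = ω_d/(2π) = 4.745 Hz.

4.74 Hz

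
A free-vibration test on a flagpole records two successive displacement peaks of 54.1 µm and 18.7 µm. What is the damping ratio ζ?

0.167

Logarithmic decrement δ = (1/n)·ln(x₀/x_n) = (1/1)·ln(54.1/18.7) = (1/1)·ln(2.893) = 1.062.
ζ = δ/√(4π² + δ²) = 1.062/√(39.48 + 1.13) = 1.062/6.372 = 0.1667.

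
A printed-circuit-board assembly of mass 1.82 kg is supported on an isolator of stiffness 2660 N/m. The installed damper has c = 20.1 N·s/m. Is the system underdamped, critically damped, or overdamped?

c_c = 2√(k·m) = 139.2 N·s/m; ζ = c/c_c = 20.1/139.2 = 0.144.
Since ζ < 1 the system is underdamped.

underdamped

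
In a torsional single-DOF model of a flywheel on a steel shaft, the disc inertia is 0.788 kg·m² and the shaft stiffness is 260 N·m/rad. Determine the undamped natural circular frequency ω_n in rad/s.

18.2 rad/s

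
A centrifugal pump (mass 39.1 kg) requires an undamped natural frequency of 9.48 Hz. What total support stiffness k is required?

139000 N/m

ω_n = 2πf_n = 2π × 9.48 = 59.56 rad/s.
k = m·ω_n² = 39.1 × 59.56² = 39.1 × 3548 = 138700 N/m.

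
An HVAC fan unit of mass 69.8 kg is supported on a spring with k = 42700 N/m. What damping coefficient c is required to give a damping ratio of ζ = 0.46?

1590 N·s/m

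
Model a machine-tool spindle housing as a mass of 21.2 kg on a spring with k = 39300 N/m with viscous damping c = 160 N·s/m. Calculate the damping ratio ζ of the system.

ω_n = √(k/m) = √(39300/21.2) = 43.06 rad/s.
Critical damping c_c = 2√(k·m) = 2√(39300 × 21.2) = 1826 N·s/m, so ζ = c/c_c = 160/1826 = 0.08764.

0.0876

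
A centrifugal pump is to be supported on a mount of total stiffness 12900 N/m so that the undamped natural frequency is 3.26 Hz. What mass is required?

30.7 kg

ω_n = 2πf_n = 2π × 3.26 = 20.48 rad/s.
m = k/ω_n² = 12900/20.48² = 12900/419.6 = 30.75 kg.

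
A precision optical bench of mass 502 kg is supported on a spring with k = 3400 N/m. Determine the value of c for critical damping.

c_c = 2√(k·m) = 2√(3400 × 502) = 2 × 1306 = 2613 N·s/m.

2610 N·s/m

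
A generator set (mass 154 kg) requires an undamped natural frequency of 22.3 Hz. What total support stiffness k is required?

3020000 N/m

ω_n = 2πf_n = 2π × 22.3 = 140.1 rad/s.
k = m·ω_n² = 154 × 140.1² = 154 × 19630 = 3023000 N/m.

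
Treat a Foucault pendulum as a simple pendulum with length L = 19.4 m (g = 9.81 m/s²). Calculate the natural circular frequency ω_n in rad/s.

0.711 rad/s

For a simple pendulum ω_n = √(g/L) = √(9.81/19.4) = √0.5057 = 0.7111 rad/s.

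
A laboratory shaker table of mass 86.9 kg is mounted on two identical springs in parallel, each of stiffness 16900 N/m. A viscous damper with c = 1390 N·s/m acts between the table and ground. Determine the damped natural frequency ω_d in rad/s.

Parallel springs add: k_eq = 2 × 16900 = 33800 N/m.
ω_n = √(k_eq/m) = √(33800/86.9) = 19.72 rad/s.
Critical damping c_c = 2√(k_eq·m) = 2√(33800 × 86.9) = 3428 N·s/m, so ζ = c/c_c = 1390/3428 = 0.4055.
ω_d = ω_n√(1 − ζ²) = 19.72 × √(1 − 0.164) = 18.03 rad/s.

18.0 rad/s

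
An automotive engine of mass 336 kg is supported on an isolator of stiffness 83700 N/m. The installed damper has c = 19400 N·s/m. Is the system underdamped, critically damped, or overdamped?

overdamped

c_c = 2√(k·m) = 10610 N·s/m; ζ = c/c_c = 19400/10610 = 1.83.
Since ζ > 1 the system is overdamped.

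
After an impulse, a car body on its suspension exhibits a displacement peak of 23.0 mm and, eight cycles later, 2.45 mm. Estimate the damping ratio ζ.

0.0445

Logarithmic decrement δ = (1/n)·ln(x₀/x_n) = (1/8)·ln(23.0/2.45) = (1/8)·ln(9.388) = 0.2799.
ζ = δ/√(4π² + δ²) = 0.2799/√(39.48 + 0.0784) = 0.2799/6.289 = 0.04451.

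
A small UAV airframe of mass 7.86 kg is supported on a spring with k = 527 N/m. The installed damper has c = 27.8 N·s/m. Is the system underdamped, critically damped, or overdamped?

c_c = 2√(k·m) = 128.7 N·s/m; ζ = c/c_c = 27.8/128.7 = 0.216.
Since ζ < 1 the system is underdamped.

underdamped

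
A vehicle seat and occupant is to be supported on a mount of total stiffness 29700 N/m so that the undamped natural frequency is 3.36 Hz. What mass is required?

ω_n = 2πf_n = 2π × 3.36 = 21.11 rad/s.
m = k/ω_n² = 29700/21.11² = 29700/445.7 = 66.64 kg.

66.6 kg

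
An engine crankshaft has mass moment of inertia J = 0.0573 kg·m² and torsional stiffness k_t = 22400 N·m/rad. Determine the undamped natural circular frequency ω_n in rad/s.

ω_n = √(k_t/J) = √(22400/0.0573) = √390900 = 625.2 rad/s.

625 rad/s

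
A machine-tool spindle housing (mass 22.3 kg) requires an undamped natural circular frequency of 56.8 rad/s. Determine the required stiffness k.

k = m·ω_n² = 22.3 × 56.80² = 22.3 × 3226 = 71950 N/m.

71900 N/m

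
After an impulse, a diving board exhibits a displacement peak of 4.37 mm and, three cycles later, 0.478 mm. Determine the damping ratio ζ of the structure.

0.117

Logarithmic decrement δ = (1/n)·ln(x₀/x_n) = (1/3)·ln(4.37/0.478) = (1/3)·ln(9.142) = 0.7376.
ζ = δ/√(4π² + δ²) = 0.7376/√(39.48 + 0.544) = 0.7376/6.326 = 0.1166.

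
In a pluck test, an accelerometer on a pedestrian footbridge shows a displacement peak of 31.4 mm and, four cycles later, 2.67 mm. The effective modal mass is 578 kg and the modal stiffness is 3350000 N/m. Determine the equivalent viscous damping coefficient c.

Logarithmic decrement δ = (1/n)·ln(x₀/x_n) = (1/4)·ln(31.4/2.67) = (1/4)·ln(11.76) = 0.6162.
ζ = δ/√(4π² + δ²) = 0.6162/√(39.48 + 0.380) = 0.6162/6.313 = 0.09760.
c = ζ · 2√(km) = 0.09760 × 2√(3350000 × 578) = 0.09760 × 88010 = 8589 N·s/m.

8590 N·s/m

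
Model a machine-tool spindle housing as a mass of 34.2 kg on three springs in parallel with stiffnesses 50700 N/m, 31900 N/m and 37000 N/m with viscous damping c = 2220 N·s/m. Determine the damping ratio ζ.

Parallel springs add: k_eq = 50700 + 31900 + 37000 = 119600 N/m.
ω_n = √(k_eq/m) = √(119600/34.2) = 59.14 rad/s.
Critical damping c_c = 2√(k_eq·m) = 2√(119600 × 34.2) = 4045 N·s/m, so ζ = c/c_c = 2220/4045 = 0.5488.

0.549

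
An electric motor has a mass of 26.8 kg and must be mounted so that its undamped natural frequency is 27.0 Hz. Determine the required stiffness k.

ω_n = 2πf_n = 2π × 27.0 = 169.6 rad/s.
k = m·ω_n² = 26.8 × 169.6² = 26.8 × 28780 = 771300 N/m.

771000 N/m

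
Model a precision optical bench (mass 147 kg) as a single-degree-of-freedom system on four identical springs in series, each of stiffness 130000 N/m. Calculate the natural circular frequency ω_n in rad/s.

14.9 rad/s

Series springs: 1/k_eq = 4/130000, so k_eq = 130000/4 = 32500 N/m.
ω_n = √(k_eq/m) = √(32500/147) = √221.1 = 14.87 rad/s.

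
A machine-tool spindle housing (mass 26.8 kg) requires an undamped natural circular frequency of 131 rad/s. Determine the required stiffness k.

k = m·ω_n² = 26.8 × 131.0² = 26.8 × 17160 = 459900 N/m.

460000 N/m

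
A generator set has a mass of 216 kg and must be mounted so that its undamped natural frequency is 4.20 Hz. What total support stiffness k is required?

150000 N/m

ω_n = 2πf_n = 2π × 4.20 = 26.39 rad/s.
k = m·ω_n² = 216 × 26.39² = 216 × 696.4 = 150400 N/m.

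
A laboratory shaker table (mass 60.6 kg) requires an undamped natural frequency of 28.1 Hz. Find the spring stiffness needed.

ω_n = 2πf_n = 2π × 28.1 = 176.6 rad/s.
k = m·ω_n² = 60.6 × 176.6² = 60.6 × 31170 = 1889000 N/m.

1890000 N/m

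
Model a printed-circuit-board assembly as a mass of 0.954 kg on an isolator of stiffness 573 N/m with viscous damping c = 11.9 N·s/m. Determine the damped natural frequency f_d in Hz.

3.77 Hz

ω_n = √(k/m) = √(573.0/0.954) = 24.51 rad/s.
Critical damping c_c = 2√(k·m) = 2√(573.0 × 0.954) = 46.76 N·s/m, so ζ = c/c_c = 11.9/46.76 = 0.2545.
ω_d = ω_n√(1 − ζ²) = 24.51 × √(1 − 0.0648) = 23.70 rad/s.
f_d = ω_d/(2π) = 3.772 Hz.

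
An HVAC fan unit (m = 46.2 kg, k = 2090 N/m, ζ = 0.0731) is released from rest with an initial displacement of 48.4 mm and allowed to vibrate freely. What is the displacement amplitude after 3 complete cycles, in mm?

Logarithmic decrement δ = 2πζ/√(1 − ζ²) = 2π × 0.07310/√(1 − 0.00534) = 0.4605.
After n cycles, x_n/x₀ = e^(−nδ), so x_3 = 48.4 × e^(−3 × 0.4605) = 48.4 × 0.2512 = 12.16 mm.

12.2 mm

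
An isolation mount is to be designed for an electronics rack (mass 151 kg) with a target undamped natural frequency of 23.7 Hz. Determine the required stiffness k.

ω_n = 2πf_n = 2π × 23.7 = 148.9 rad/s.
k = m·ω_n² = 151 × 148.9² = 151 × 22170 = 3348000 N/m.

3350000 N/m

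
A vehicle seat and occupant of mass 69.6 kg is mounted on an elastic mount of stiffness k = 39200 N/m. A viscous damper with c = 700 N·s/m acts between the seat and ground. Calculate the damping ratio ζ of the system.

0.212

ω_n = √(k/m) = √(39200/69.6) = 23.73 rad/s.
Critical damping c_c = 2√(k·m) = 2√(39200 × 69.6) = 3304 N·s/m, so ζ = c/c_c = 700/3304 = 0.2119.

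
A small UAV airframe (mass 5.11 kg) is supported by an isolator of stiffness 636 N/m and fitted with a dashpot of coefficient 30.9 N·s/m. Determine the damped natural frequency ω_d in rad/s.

10.7 rad/s

ω_n = √(k/m) = √(636.0/5.11) = 11.16 rad/s.
Critical damping c_c = 2√(k·m) = 2√(636.0 × 5.11) = 114.0 N·s/m, so ζ = c/c_c = 30.9/114.0 = 0.2710.
ω_d = ω_n√(1 − ζ²) = 11.16 × √(1 − 0.0734) = 10.74 rad/s.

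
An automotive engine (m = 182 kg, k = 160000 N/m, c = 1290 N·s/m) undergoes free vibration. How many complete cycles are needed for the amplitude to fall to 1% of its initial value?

ζ = c/(2√(km)) = 1290/(2√(160000 × 182)) = 1290/10790 = 0.1195.
Logarithmic decrement δ = 2πζ/√(1 − ζ²) = 2π × 0.1195/√(1 − 0.0143) = 0.7564.
x_n/x₀ = e^(−nδ) ≤ 0.01; take ln: n ≥ ln(1/0.01)/δ = 4.605/0.7564 = 6.088.
So 7 complete cycles are required.

7 cycles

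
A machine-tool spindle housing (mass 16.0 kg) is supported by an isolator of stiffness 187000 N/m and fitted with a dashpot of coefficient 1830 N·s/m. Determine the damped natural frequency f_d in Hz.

ω_n = √(k/m) = √(187000/16.0) = 108.1 rad/s.
Critical damping c_c = 2√(k·m) = 2√(187000 × 16.0) = 3459 N·s/m, so ζ = c/c_c = 1830/3459 = 0.5290.
ω_d = ω_n√(1 − ζ²) = 108.1 × √(1 − 0.280) = 91.74 rad/s.
f_d = ω_d/(2π) = 14.60 Hz.

14.6 Hz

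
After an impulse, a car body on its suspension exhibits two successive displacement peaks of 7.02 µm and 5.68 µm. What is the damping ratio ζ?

Logarithmic decrement δ = (1/n)·ln(x₀/x_n) = (1/1)·ln(7.02/5.68) = (1/1)·ln(1.236) = 0.2118.
ζ = δ/√(4π² + δ²) = 0.2118/√(39.48 + 0.0449) = 0.2118/6.287 = 0.03369.

0.0337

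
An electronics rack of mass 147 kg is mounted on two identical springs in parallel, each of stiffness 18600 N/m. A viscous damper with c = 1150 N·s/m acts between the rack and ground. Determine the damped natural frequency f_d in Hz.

2.45 Hz

Parallel springs add: k_eq = 2 × 18600 = 37200 N/m.
ω_n = √(k_eq/m) = √(37200/147) = 15.91 rad/s.
Critical damping c_c = 2√(k_eq·m) = 2√(37200 × 147) = 4677 N·s/m, so ζ = c/c_c = 1150/4677 = 0.2459.
ω_d = ω_n√(1 − ζ²) = 15.91 × √(1 − 0.0605) = 15.42 rad/s.
f_d = ω_d/(2π) = 2.454 Hz.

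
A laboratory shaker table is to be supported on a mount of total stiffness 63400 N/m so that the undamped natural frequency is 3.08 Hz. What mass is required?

ω_n = 2πf_n = 2π × 3.08 = 19.35 rad/s.
m = k/ω_n² = 63400/19.35² = 63400/374.5 = 169.3 kg.

169 kg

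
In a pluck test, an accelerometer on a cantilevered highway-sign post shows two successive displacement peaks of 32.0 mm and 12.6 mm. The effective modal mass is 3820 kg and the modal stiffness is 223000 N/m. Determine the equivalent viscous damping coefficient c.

8570 N·s/m

Logarithmic decrement δ = (1/n)·ln(x₀/x_n) = (1/1)·ln(32.0/12.6) = (1/1)·ln(2.540) = 0.9320.
ζ = δ/√(4π² + δ²) = 0.9320/√(39.48 + 0.869) = 0.9320/6.352 = 0.1467.
c = ζ · 2√(km) = 0.1467 × 2√(223000 × 3820) = 0.1467 × 58370 = 8565 N·s/m.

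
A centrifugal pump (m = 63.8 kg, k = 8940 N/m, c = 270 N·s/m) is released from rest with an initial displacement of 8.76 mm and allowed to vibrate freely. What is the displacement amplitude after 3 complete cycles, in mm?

ζ = c/(2√(km)) = 270/(2√(8940 × 63.8)) = 270/1510 = 0.1788.
Logarithmic decrement δ = 2πζ/√(1 − ζ²) = 2π × 0.1788/√(1 − 0.0320) = 1.142.
After n cycles, x_n/x₀ = e^(−nδ), so x_3 = 8.76 × e^(−3 × 1.142) = 8.76 × 0.03256 = 0.2853 mm.

0.285 mm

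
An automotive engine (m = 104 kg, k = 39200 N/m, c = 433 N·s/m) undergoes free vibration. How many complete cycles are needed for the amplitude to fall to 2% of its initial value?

ζ = c/(2√(km)) = 433/(2√(39200 × 104)) = 433/4038 = 0.1072.
Logarithmic decrement δ = 2πζ/√(1 − ζ²) = 2π × 0.1072/√(1 − 0.0115) = 0.6776.
x_n/x₀ = e^(−nδ) ≤ 0.02; take ln: n ≥ ln(1/0.02)/δ = 3.912/0.6776 = 5.773.
So 6 complete cycles are required.

6 cycles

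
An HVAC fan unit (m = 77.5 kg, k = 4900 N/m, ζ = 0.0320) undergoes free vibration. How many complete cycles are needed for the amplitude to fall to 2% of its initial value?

20 cycles

Logarithmic decrement δ = 2πζ/√(1 − ζ²) = 2π × 0.03200/√(1 − 0.00102) = 0.2012.
x_n/x₀ = e^(−nδ) ≤ 0.02; take ln: n ≥ ln(1/0.02)/δ = 3.912/0.2012 = 19.45.
So 20 complete cycles are required.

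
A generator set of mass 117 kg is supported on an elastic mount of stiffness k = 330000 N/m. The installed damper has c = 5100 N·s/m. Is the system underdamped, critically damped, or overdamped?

c_c = 2√(k·m) = 12430 N·s/m; ζ = c/c_c = 5100/12430 = 0.410.
Since ζ < 1 the system is underdamped.

underdamped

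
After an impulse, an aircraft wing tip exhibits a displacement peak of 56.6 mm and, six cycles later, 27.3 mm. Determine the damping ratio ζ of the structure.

Logarithmic decrement δ = (1/n)·ln(x₀/x_n) = (1/6)·ln(56.6/27.3) = (1/6)·ln(2.073) = 0.1215.
ζ = δ/√(4π² + δ²) = 0.1215/√(39.48 + 0.0148) = 0.1215/6.284 = 0.01934.

0.0193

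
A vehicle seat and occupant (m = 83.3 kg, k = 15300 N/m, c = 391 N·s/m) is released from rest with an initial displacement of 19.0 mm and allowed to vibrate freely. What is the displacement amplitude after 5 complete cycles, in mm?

ζ = c/(2√(km)) = 391/(2√(15300 × 83.3)) = 391/2258 = 0.1732.
Logarithmic decrement δ = 2πζ/√(1 − ζ²) = 2π × 0.1732/√(1 − 0.0300) = 1.105.
After n cycles, x_n/x₀ = e^(−nδ), so x_5 = 19.0 × e^(−5 × 1.105) = 19.0 × 0.003991 = 0.07582 mm.

0.0758 mm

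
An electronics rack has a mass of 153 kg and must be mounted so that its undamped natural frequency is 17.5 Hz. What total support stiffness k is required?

ω_n = 2πf_n = 2π × 17.5 = 110.0 rad/s.
k = m·ω_n² = 153 × 110.0² = 153 × 12090 = 1850000 N/m.

1850000 N/m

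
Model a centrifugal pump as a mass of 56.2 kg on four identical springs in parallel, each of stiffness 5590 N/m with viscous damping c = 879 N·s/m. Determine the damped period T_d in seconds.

0.342 s

Parallel springs add: k_eq = 4 × 5590 = 22360 N/m.
ω_n = √(k_eq/m) = √(22360/56.2) = 19.95 rad/s.
Critical damping c_c = 2√(k_eq·m) = 2√(22360 × 56.2) = 2242 N·s/m, so ζ = c/c_c = 879/2242 = 0.3921.
ω_d = ω_n√(1 − ζ²) = 19.95 × √(1 − 0.154) = 18.35 rad/s.
T_d = 2π/ω_d = 0.3424 s.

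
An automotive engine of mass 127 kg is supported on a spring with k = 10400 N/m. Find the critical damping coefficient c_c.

2300 N·s/m

c_c = 2√(k·m) = 2√(10400 × 127) = 2 × 1149 = 2299 N·s/m.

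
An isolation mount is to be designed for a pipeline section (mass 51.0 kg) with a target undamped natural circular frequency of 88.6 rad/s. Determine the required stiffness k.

k = m·ω_n² = 51.0 × 88.60² = 51.0 × 7850 = 400300 N/m.

400000 N/m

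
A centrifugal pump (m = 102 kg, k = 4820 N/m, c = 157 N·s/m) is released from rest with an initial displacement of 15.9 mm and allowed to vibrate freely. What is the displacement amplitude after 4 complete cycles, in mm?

0.937 mm

ζ = c/(2√(km)) = 157/(2√(4820 × 102)) = 157/1402 = 0.1120.
Logarithmic decrement δ = 2πζ/√(1 − ζ²) = 2π × 0.1120/√(1 − 0.0125) = 0.7079.
After n cycles, x_n/x₀ = e^(−nδ), so x_4 = 15.9 × e^(−4 × 0.7079) = 15.9 × 0.05892 = 0.9368 mm.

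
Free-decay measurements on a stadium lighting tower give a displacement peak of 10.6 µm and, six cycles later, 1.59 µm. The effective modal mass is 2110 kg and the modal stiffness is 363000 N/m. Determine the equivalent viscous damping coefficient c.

2780 N·s/m

Logarithmic decrement δ = (1/n)·ln(x₀/x_n) = (1/6)·ln(10.6/1.59) = (1/6)·ln(6.667) = 0.3162.
ζ = δ/√(4π² + δ²) = 0.3162/√(39.48 + 0.100) = 0.3162/6.291 = 0.05026.
c = ζ · 2√(km) = 0.05026 × 2√(363000 × 2110) = 0.05026 × 55350 = 2782 N·s/m.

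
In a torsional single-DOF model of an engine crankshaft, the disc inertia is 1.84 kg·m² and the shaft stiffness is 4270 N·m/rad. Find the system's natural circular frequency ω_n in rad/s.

48.2 rad/s

ω_n = √(k_t/J) = √(4270/1.84) = √2321 = 48.17 rad/s.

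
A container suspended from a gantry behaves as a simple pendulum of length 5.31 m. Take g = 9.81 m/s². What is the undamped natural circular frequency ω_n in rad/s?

For a simple pendulum ω_n = √(g/L) = √(9.81/5.31) = √1.847 = 1.359 rad/s.

1.36 rad/s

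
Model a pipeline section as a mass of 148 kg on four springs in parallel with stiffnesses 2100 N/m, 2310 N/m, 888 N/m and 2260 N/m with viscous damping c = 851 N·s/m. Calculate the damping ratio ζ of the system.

Parallel springs add: k_eq = 2100 + 2310 + 888 + 2260 = 7558 N/m.
ω_n = √(k_eq/m) = √(7558/148) = 7.146 rad/s.
Critical damping c_c = 2√(k_eq·m) = 2√(7558 × 148) = 2115 N·s/m, so ζ = c/c_c = 851/2115 = 0.4023.

0.402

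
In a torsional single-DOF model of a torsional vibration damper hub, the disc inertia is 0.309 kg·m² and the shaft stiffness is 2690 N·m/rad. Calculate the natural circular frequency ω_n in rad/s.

93.3 rad/s

ω_n = √(k_t/J) = √(2690/0.309) = √8706 = 93.30 rad/s.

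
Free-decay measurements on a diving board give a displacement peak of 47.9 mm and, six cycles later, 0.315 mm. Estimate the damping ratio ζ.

Logarithmic decrement δ = (1/n)·ln(x₀/x_n) = (1/6)·ln(47.9/0.315) = (1/6)·ln(152.1) = 0.8374.
ζ = δ/√(4π² + δ²) = 0.8374/√(39.48 + 0.701) = 0.8374/6.339 = 0.1321.

0.132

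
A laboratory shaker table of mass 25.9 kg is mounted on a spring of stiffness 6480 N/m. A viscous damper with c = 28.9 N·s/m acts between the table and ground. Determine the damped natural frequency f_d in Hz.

2.52 Hz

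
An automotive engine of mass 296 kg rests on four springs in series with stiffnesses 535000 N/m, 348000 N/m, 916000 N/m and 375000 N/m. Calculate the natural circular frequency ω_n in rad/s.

19.9 rad/s

Series springs: 1/k_eq = 1/535000 + 1/348000 + 1/916000 + 1/375000 = 8.501×10^-6, so k_eq = 117600 N/m.
ω_n = √(k_eq/m) = √(117600/296) = √397.4 = 19.94 rad/s.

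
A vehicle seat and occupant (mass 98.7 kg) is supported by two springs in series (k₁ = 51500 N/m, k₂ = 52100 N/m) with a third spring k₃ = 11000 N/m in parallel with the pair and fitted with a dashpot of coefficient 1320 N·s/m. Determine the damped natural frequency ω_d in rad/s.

Series pair: k_s = k₁k₂/(k₁+k₂) = (51500)(52100)/(51500 + 52100) = 25900 N/m. In parallel with k₃: k_eq = 25900 + 11000 = 36900 N/m.
ω_n = √(k_eq/m) = √(36900/98.7) = 19.34 rad/s.
Critical damping c_c = 2√(k_eq·m) = 2√(36900 × 98.7) = 3817 N·s/m, so ζ = c/c_c = 1320/3817 = 0.3458.
ω_d = ω_n√(1 − ζ²) = 19.34 × √(1 − 0.120) = 18.14 rad/s.

18.1 rad/s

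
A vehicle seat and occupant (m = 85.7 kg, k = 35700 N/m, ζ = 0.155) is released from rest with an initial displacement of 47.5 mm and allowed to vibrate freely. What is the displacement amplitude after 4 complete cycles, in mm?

0.921 mm

Logarithmic decrement δ = 2πζ/√(1 − ζ²) = 2π × 0.1550/√(1 − 0.0240) = 0.9858.
After n cycles, x_n/x₀ = e^(−nδ), so x_4 = 47.5 × e^(−4 × 0.9858) = 47.5 × 0.01939 = 0.9208 mm.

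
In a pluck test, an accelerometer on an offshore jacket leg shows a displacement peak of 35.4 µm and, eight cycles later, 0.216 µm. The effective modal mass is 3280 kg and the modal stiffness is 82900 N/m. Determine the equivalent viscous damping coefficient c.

Logarithmic decrement δ = (1/n)·ln(x₀/x_n) = (1/8)·ln(35.4/0.216) = (1/8)·ln(163.9) = 0.6374.
ζ = δ/√(4π² + δ²) = 0.6374/√(39.48 + 0.406) = 0.6374/6.315 = 0.1009.
c = ζ · 2√(km) = 0.1009 × 2√(82900 × 3280) = 0.1009 × 32980 = 3329 N·s/m.

3330 N·s/m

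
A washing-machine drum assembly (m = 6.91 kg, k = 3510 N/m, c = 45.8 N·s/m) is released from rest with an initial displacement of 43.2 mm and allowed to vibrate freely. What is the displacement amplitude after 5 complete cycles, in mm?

ζ = c/(2√(km)) = 45.8/(2√(3510 × 6.91)) = 45.8/311.5 = 0.1470.
Logarithmic decrement δ = 2πζ/√(1 − ζ²) = 2π × 0.1470/√(1 − 0.0216) = 0.9340.
After n cycles, x_n/x₀ = e^(−nδ), so x_5 = 43.2 × e^(−5 × 0.9340) = 43.2 × 0.009370 = 0.4048 mm.

0.405 mm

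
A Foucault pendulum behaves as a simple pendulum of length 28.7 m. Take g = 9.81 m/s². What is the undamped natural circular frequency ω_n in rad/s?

0.585 rad/s

For a simple pendulum ω_n = √(g/L) = √(9.81/28.7) = √0.3418 = 0.5846 rad/s.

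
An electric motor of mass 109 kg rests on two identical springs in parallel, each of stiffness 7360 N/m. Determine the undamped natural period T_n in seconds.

0.541 s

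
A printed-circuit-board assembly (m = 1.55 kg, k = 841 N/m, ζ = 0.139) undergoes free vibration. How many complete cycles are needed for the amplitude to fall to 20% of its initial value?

Logarithmic decrement δ = 2πζ/√(1 − ζ²) = 2π × 0.1390/√(1 − 0.0193) = 0.8819.
x_n/x₀ = e^(−nδ) ≤ 0.2; take ln: n ≥ ln(1/0.2)/δ = 1.609/0.8819 = 1.825.
So 2 complete cycles are required.

2 cycles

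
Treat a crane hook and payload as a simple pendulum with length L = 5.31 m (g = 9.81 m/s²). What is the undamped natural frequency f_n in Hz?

0.216 Hz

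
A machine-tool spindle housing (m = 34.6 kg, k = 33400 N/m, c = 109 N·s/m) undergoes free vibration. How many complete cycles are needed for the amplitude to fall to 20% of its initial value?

6 cycles

ζ = c/(2√(km)) = 109/(2√(33400 × 34.6)) = 109/2150 = 0.05070.
Logarithmic decrement δ = 2πζ/√(1 − ζ²) = 2π × 0.05070/√(1 − 0.00257) = 0.3190.
x_n/x₀ = e^(−nδ) ≤ 0.2; take ln: n ≥ ln(1/0.2)/δ = 1.609/0.3190 = 5.046.
So 6 complete cycles are required.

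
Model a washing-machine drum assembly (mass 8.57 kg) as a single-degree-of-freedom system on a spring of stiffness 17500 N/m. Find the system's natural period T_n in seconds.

0.139 s

ω_n = √(k/m) = √(17500/8.57) = √2042 = 45.19 rad/s.
T_n = 2π/ω_n = 6.283/45.19 = 0.1390 s.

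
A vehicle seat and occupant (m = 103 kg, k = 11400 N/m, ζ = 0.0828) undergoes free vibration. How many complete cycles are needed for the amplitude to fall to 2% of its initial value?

Logarithmic decrement δ = 2πζ/√(1 − ζ²) = 2π × 0.08280/√(1 − 0.00686) = 0.5220.
x_n/x₀ = e^(−nδ) ≤ 0.02; take ln: n ≥ ln(1/0.02)/δ = 3.912/0.5220 = 7.494.
So 8 complete cycles are required.

8 cycles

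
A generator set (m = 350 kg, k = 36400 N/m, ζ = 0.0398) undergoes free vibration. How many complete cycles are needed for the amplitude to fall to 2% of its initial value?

Logarithmic decrement δ = 2πζ/√(1 − ζ²) = 2π × 0.03980/√(1 − 0.00158) = 0.2503.
x_n/x₀ = e^(−nδ) ≤ 0.02; take ln: n ≥ ln(1/0.02)/δ = 3.912/0.2503 = 15.63.
So 16 complete cycles are required.

16 cycles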